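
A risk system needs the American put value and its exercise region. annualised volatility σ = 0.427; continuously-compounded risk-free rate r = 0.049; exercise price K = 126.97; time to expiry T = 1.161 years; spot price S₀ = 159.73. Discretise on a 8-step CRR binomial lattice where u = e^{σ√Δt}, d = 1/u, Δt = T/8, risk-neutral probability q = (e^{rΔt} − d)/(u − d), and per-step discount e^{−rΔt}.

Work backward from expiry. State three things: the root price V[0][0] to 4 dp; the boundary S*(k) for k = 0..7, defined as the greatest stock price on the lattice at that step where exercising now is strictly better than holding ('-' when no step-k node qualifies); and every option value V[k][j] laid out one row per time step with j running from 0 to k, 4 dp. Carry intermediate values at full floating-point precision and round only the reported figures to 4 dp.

Δt=0.14513  u=1.17664  d=0.84987  q=0.48126  discount=0.99291
step 8 (expiry): payoffs max(K−S,0) = 83.4966 66.7813 43.6393 11.5992 0.0000 0.0000 0.0000 0.0000 0.0000
step 7: (k=7,j=0): S=51.1528, (K−S)⁺=75.8172, hold=74.9175 ⇒ V=75.8172 exercise | (k=7,j=1): S=70.8207, (K−S)⁺=56.1493, hold=55.2496 ⇒ V=56.1493 exercise | (k=7,j=2): S=98.0507, (K−S)⁺=28.9193, hold=28.0196 ⇒ V=28.9193 exercise | (k=7,j=3): S=135.7504, (K−S)⁺=0.0000, hold=5.9743 ⇒ V=5.9743 continue | (k=7,j=4): S=187.9454, (K−S)⁺=0.0000, hold=0.0000 ⇒ V=0.0000 continue | (k=7,j=5): S=260.2091, (K−S)⁺=0.0000, hold=0.0000 ⇒ V=0.0000 continue | (k=7,j=6): S=360.2575, (K−S)⁺=0.0000, hold=0.0000 ⇒ V=0.0000 continue | (k=7,j=7): S=498.7738, (K−S)⁺=0.0000, hold=0.0000 ⇒ V=0.0000 continue  boundary S*=98.0507
step 6: (k=6,j=0): S=60.1887, (K−S)⁺=66.7813, hold=65.8816 ⇒ V=66.7813 exercise | (k=6,j=1): S=83.3307, (K−S)⁺=43.6393, hold=42.7396 ⇒ V=43.6393 exercise | (k=6,j=2): S=115.3708, (K−S)⁺=11.5992, hold=17.7501 ⇒ V=17.7501 continue | (k=6,j=3): S=159.7300, (K−S)⁺=0.0000, hold=3.0771 ⇒ V=3.0771 continue | (k=6,j=4): S=221.1450, (K−S)⁺=0.0000, hold=0.0000 ⇒ V=0.0000 continue | (k=6,j=5): S=306.1736, (K−S)⁺=0.0000, hold=0.0000 ⇒ V=0.0000 continue | (k=6,j=6): S=423.8950, (K−S)⁺=0.0000, hold=0.0000 ⇒ V=0.0000 continue  boundary S*=83.3307
step 5: (k=5,j=0): S=70.8207, (K−S)⁺=56.1493, hold=55.2496 ⇒ V=56.1493 exercise | (k=5,j=1): S=98.0507, (K−S)⁺=28.9193, hold=30.9588 ⇒ V=30.9588 continue | (k=5,j=2): S=135.7504, (K−S)⁺=0.0000, hold=10.6128 ⇒ V=10.6128 continue | (k=5,j=3): S=187.9454, (K−S)⁺=0.0000, hold=1.5849 ⇒ V=1.5849 continue | (k=5,j=4): S=260.2091, (K−S)⁺=0.0000, hold=0.0000 ⇒ V=0.0000 continue | (k=5,j=5): S=360.2575, (K−S)⁺=0.0000, hold=0.0000 ⇒ V=0.0000 continue  boundary S*=70.8207
step 4: (k=4,j=0): S=83.3307, (K−S)⁺=43.6393, hold=43.7141 ⇒ V=43.7141 continue | (k=4,j=1): S=115.3708, (K−S)⁺=11.5992, hold=21.0171 ⇒ V=21.0171 continue | (k=4,j=2): S=159.7300, (K−S)⁺=0.0000, hold=6.2236 ⇒ V=6.2236 continue | (k=4,j=3): S=221.1450, (K−S)⁺=0.0000, hold=0.8163 ⇒ V=0.8163 continue | (k=4,j=4): S=306.1736, (K−S)⁺=0.0000, hold=0.0000 ⇒ V=0.0000 continue  boundary S*=-
step 3: (k=3,j=0): S=98.0507, (K−S)⁺=28.9193, hold=32.5586 ⇒ V=32.5586 continue | (k=3,j=1): S=135.7504, (K−S)⁺=0.0000, hold=13.7991 ⇒ V=13.7991 continue | (k=3,j=2): S=187.9454, (K−S)⁺=0.0000, hold=3.5956 ⇒ V=3.5956 continue | (k=3,j=3): S=260.2091, (K−S)⁺=0.0000, hold=0.4205 ⇒ V=0.4205 continue  boundary S*=-
step 2: (k=2,j=0): S=115.3708, (K−S)⁺=11.5992, hold=23.3636 ⇒ V=23.3636 continue | (k=2,j=1): S=159.7300, (K−S)⁺=0.0000, hold=8.8256 ⇒ V=8.8256 continue | (k=2,j=2): S=221.1450, (K−S)⁺=0.0000, hold=2.0529 ⇒ V=2.0529 continue  boundary S*=-
step 1: (k=1,j=0): S=135.7504, (K−S)⁺=0.0000, hold=16.2510 ⇒ V=16.2510 continue | (k=1,j=1): S=187.9454, (K−S)⁺=0.0000, hold=5.5267 ⇒ V=5.5267 continue  boundary S*=-
step 0: (k=0,j=0): S=159.7300, (K−S)⁺=0.0000, hold=11.0112 ⇒ V=11.0112 continue  boundary S*=-

price = 11.0112
boundary = - - - - - 70.8207 83.3307 98.0507
tree:
11.0112
16.2510 5.5267
23.3636 8.8256 2.0529
32.5586 13.7991 3.5956 0.4205
43.7141 21.0171 6.2236 0.8163 0.0000
56.1493 30.9588 10.6128 1.5849 0.0000 0.0000
66.7813 43.6393 17.7501 3.0771 0.0000 0.0000 0.0000
75.8172 56.1493 28.9193 5.9743 0.0000 0.0000 0.0000 0.0000
83.4966 66.7813 43.6393 11.5992 0.0000 0.0000 0.0000 0.0000 0.0000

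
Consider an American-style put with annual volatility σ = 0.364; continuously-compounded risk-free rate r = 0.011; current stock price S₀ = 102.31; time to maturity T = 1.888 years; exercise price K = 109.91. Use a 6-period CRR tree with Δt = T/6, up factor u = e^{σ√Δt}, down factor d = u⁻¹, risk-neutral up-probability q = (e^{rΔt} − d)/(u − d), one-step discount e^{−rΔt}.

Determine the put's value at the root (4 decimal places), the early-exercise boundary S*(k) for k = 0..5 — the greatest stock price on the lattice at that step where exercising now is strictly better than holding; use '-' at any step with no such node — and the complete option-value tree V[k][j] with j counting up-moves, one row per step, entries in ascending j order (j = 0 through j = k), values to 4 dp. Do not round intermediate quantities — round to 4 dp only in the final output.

price = 24.0158
boundary = - - - 55.4481 68.0086 83.4144
tree:
24.0158
32.7517 13.8413
43.1357 20.6898 5.8274
54.4619 30.0354 9.7675 1.2005
64.7025 41.9014 16.1959 2.2208 0.0000
73.0519 54.4619 26.4956 4.1083 0.0000 0.0000
79.8592 64.7025 41.9014 7.6000 0.0000 0.0000 0.0000

Δt=0.31467, u=1.22653, d=0.81531, q=0.45756, disc=e^(-rΔt)=0.99654
k=6 terminal: V=max(K-S,0) → 79.8592 64.7025 41.9014 7.6000 0.0000 0.0000 0.0000
k=5: j=0 S=36.8581 intr=73.0519 cont=72.6721 V=73.0519[EX]; j=1 S=55.4481 intr=54.4619 cont=54.0821 V=54.4619[EX]; j=2 S=83.4144 intr=26.4956 cont=26.1158 V=26.4956[EX]; j=3 S=125.4859 intr=0.0000 cont=4.1083 V=4.1083[hold]; j=4 S=188.7770 intr=0.0000 cont=0.0000 V=0.0000[hold]; j=5 S=283.9901 intr=0.0000 cont=0.0000 V=0.0000[hold]  S*(5)=83.4144
k=4: j=0 S=45.2075 intr=64.7025 cont=64.3228 V=64.7025[EX]; j=1 S=68.0086 intr=41.9014 cont=41.5216 V=41.9014[EX]; j=2 S=102.3100 intr=7.6000 cont=16.1959 V=16.1959[hold]; j=3 S=153.9119 intr=0.0000 cont=2.2208 V=2.2208[hold]; j=4 S=231.5401 intr=0.0000 cont=0.0000 V=0.0000[hold]  S*(4)=68.0086
k=3: j=0 S=55.4481 intr=54.4619 cont=54.0821 V=54.4619[EX]; j=1 S=83.4144 intr=26.4956 cont=30.0354 V=30.0354[hold]; j=2 S=125.4859 intr=0.0000 cont=9.7675 V=9.7675[hold]; j=3 S=188.7770 intr=0.0000 cont=1.2005 V=1.2005[hold]  S*(3)=55.4481
k=2: j=0 S=68.0086 intr=41.9014 cont=43.1357 V=43.1357[hold]; j=1 S=102.3100 intr=7.6000 cont=20.6898 V=20.6898[hold]; j=2 S=153.9119 intr=0.0000 cont=5.8274 V=5.8274[hold]  S*(2)=-
k=1: j=0 S=83.4144 intr=26.4956 cont=32.7517 V=32.7517[hold]; j=1 S=125.4859 intr=0.0000 cont=13.8413 V=13.8413[hold]  S*(1)=-
k=0: j=0 S=102.3100 intr=7.6000 cont=24.0158 V=24.0158[hold]  S*(0)=-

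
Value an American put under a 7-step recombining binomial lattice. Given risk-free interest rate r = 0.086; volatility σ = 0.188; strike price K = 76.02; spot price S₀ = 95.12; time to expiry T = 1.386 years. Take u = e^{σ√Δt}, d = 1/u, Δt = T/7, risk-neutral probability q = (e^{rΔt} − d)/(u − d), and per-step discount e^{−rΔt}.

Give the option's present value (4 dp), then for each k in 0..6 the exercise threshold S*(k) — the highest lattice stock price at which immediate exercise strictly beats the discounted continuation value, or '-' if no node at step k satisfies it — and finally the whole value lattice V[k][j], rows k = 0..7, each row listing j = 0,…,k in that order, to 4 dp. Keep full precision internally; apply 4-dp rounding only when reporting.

Δt=0.19800, u=1.08725, d=0.91975, q=0.58163, disc=e^(-rΔt)=0.98312
k=7 terminal: V=max(K-S,0) → 23.0590 13.4137 2.0119 0.0000 0.0000 0.0000 0.0000 0.0000
k=6: j=0 S=57.5821 intr=18.4379 cont=17.1544 V=18.4379[EX]; j=1 S=68.0689 intr=7.9511 cont=6.6676 V=7.9511[EX]; j=2 S=80.4656 intr=0.0000 cont=0.8275 V=0.8275[hold]; j=3 S=95.1200 intr=0.0000 cont=0.0000 V=0.0000[hold]; j=4 S=112.4433 intr=0.0000 cont=0.0000 V=0.0000[hold]; j=5 S=132.9214 intr=0.0000 cont=0.0000 V=0.0000[hold]; j=6 S=157.1291 intr=0.0000 cont=0.0000 V=0.0000[hold]  S*(6)=68.0689
k=5: j=0 S=62.6063 intr=13.4137 cont=12.1302 V=13.4137[EX]; j=1 S=74.0081 intr=2.0119 cont=3.7435 V=3.7435[hold]; j=2 S=87.4865 intr=0.0000 cont=0.3404 V=0.3404[hold]; j=3 S=103.4195 intr=0.0000 cont=0.0000 V=0.0000[hold]; j=4 S=122.2543 intr=0.0000 cont=0.0000 V=0.0000[hold]; j=5 S=144.5193 intr=0.0000 cont=0.0000 V=0.0000[hold]  S*(5)=62.6063
k=4: j=0 S=68.0689 intr=7.9511 cont=7.6578 V=7.9511[EX]; j=1 S=80.4656 intr=0.0000 cont=1.7344 V=1.7344[hold]; j=2 S=95.1200 intr=0.0000 cont=0.1400 V=0.1400[hold]; j=3 S=112.4433 intr=0.0000 cont=0.0000 V=0.0000[hold]; j=4 S=132.9214 intr=0.0000 cont=0.0000 V=0.0000[hold]  S*(4)=68.0689
k=3: j=0 S=74.0081 intr=2.0119 cont=4.2621 V=4.2621[hold]; j=1 S=87.4865 intr=0.0000 cont=0.7934 V=0.7934[hold]; j=2 S=103.4195 intr=0.0000 cont=0.0576 V=0.0576[hold]; j=3 S=122.2543 intr=0.0000 cont=0.0000 V=0.0000[hold]  S*(3)=-
k=2: j=0 S=80.4656 intr=0.0000 cont=2.2067 V=2.2067[hold]; j=1 S=95.1200 intr=0.0000 cont=0.3593 V=0.3593[hold]; j=2 S=112.4433 intr=0.0000 cont=0.0237 V=0.0237[hold]  S*(2)=-
k=1: j=0 S=87.4865 intr=0.0000 cont=1.1131 V=1.1131[hold]; j=1 S=103.4195 intr=0.0000 cont=0.1613 V=0.1613[hold]  S*(1)=-
k=0: j=0 S=95.1200 intr=0.0000 cont=0.5501 V=0.5501[hold]  S*(0)=-

price = 0.5501
boundary = - - - - 68.0689 62.6063 68.0689
tree:
0.5501
1.1131 0.1613
2.2067 0.3593 0.0237
4.2621 0.7934 0.0576 0.0000
7.9511 1.7344 0.1400 0.0000 0.0000
13.4137 3.7435 0.3404 0.0000 0.0000 0.0000
18.4379 7.9511 0.8275 0.0000 0.0000 0.0000 0.0000
23.0590 13.4137 2.0119 0.0000 0.0000 0.0000 0.0000 0.0000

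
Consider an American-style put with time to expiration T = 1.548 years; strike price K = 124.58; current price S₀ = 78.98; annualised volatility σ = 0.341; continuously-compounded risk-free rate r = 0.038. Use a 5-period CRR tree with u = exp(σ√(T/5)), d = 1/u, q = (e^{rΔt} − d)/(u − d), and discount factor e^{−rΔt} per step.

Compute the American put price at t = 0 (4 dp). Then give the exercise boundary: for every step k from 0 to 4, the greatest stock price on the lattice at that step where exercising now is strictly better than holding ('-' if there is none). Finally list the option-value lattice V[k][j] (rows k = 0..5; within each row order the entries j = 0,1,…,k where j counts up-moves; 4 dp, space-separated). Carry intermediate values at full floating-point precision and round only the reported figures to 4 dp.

price = 45.7241
boundary = - 65.3303 78.9800 65.3303 78.9800
tree:
45.7241
59.2497 32.4060
70.5403 45.6000 19.1159
79.8797 59.2497 30.3655 7.5761
87.6050 70.5403 45.6000 14.8476 0.0000
93.9952 79.8797 59.2497 29.0985 0.0000 0.0000

Δt=0.30960, u=1.20893, d=0.82718, q=0.48371, disc=e^(-rΔt)=0.98830
k=5 terminal: V=max(K-S,0) → 93.9952 79.8797 59.2497 29.0985 0.0000 0.0000
k=4: j=0 S=36.9750 intr=87.6050 cont=86.1479 V=87.6050[EX]; j=1 S=54.0397 intr=70.5403 cont=69.0833 V=70.5403[EX]; j=2 S=78.9800 intr=45.6000 cont=44.1429 V=45.6000[EX]; j=3 S=115.4308 intr=9.1492 cont=14.8476 V=14.8476[hold]; j=4 S=168.7043 intr=0.0000 cont=0.0000 V=0.0000[hold]  S*(4)=78.9800
k=3: j=0 S=44.7003 intr=79.8797 cont=78.4226 V=79.8797[EX]; j=1 S=65.3303 intr=59.2497 cont=57.7926 V=59.2497[EX]; j=2 S=95.4815 intr=29.0985 cont=30.3655 V=30.3655[hold]; j=3 S=139.5481 intr=0.0000 cont=7.5761 V=7.5761[hold]  S*(3)=65.3303
k=2: j=0 S=54.0397 intr=70.5403 cont=69.0833 V=70.5403[EX]; j=1 S=78.9800 intr=45.6000 cont=44.7486 V=45.6000[EX]; j=2 S=115.4308 intr=9.1492 cont=19.1159 V=19.1159[hold]  S*(2)=78.9800
k=1: j=0 S=65.3303 intr=59.2497 cont=57.7926 V=59.2497[EX]; j=1 S=95.4815 intr=29.0985 cont=32.4060 V=32.4060[hold]  S*(1)=65.3303
k=0: j=0 S=78.9800 intr=45.6000 cont=45.7241 V=45.7241[hold]  S*(0)=-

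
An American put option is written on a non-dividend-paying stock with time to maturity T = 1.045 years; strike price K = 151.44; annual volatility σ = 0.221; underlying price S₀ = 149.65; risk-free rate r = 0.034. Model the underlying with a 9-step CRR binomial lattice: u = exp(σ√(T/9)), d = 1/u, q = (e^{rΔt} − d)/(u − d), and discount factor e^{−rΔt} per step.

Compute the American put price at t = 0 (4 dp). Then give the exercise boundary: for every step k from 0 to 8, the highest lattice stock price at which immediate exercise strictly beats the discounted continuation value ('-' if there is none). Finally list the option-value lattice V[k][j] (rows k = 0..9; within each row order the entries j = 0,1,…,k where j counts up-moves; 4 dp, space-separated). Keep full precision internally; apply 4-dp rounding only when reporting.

Δt=0.11611  u=1.07821  d=0.92746  q=0.50742  discount=0.99606
step 9 (expiry): payoffs max(K−S,0) = 75.4542 63.1031 48.7444 32.0517 12.6457 0.0000 0.0000 0.0000 0.0000 0.0000
step 8: (k=8,j=0): S=81.9289, (K−S)⁺=69.5111, hold=68.9144 ⇒ V=69.5111 exercise | (k=8,j=1): S=95.2461, (K−S)⁺=56.1939, hold=55.5973 ⇒ V=56.1939 exercise | (k=8,j=2): S=110.7279, (K−S)⁺=40.7121, hold=40.1155 ⇒ V=40.7121 exercise | (k=8,j=3): S=128.7262, (K−S)⁺=22.7138, hold=22.1172 ⇒ V=22.7138 exercise | (k=8,j=4): S=149.6500, (K−S)⁺=1.7900, hold=6.2044 ⇒ V=6.2044 continue | (k=8,j=5): S=173.9749, (K−S)⁺=0.0000, hold=0.0000 ⇒ V=0.0000 continue | (k=8,j=6): S=202.2537, (K−S)⁺=0.0000, hold=0.0000 ⇒ V=0.0000 continue | (k=8,j=7): S=235.1291, (K−S)⁺=0.0000, hold=0.0000 ⇒ V=0.0000 continue | (k=8,j=8): S=273.3483, (K−S)⁺=0.0000, hold=0.0000 ⇒ V=0.0000 continue  boundary S*=128.7262
step 7: (k=7,j=0): S=88.3369, (K−S)⁺=63.1031, hold=62.5064 ⇒ V=63.1031 exercise | (k=7,j=1): S=102.6956, (K−S)⁺=48.7444, hold=48.1477 ⇒ V=48.7444 exercise | (k=7,j=2): S=119.3883, (K−S)⁺=32.0517, hold=31.4550 ⇒ V=32.0517 exercise | (k=7,j=3): S=138.7943, (K−S)⁺=12.6457, hold=14.2801 ⇒ V=14.2801 continue | (k=7,j=4): S=161.3547, (K−S)⁺=0.0000, hold=3.0441 ⇒ V=3.0441 continue | (k=7,j=5): S=187.5822, (K−S)⁺=0.0000, hold=0.0000 ⇒ V=0.0000 continue | (k=7,j=6): S=218.0728, (K−S)⁺=0.0000, hold=0.0000 ⇒ V=0.0000 continue | (k=7,j=7): S=253.5195, (K−S)⁺=0.0000, hold=0.0000 ⇒ V=0.0000 continue  boundary S*=119.3883
step 6: (k=6,j=0): S=95.2461, (K−S)⁺=56.1939, hold=55.5973 ⇒ V=56.1939 exercise | (k=6,j=1): S=110.7279, (K−S)⁺=40.7121, hold=40.1155 ⇒ V=40.7121 exercise | (k=6,j=2): S=128.7262, (K−S)⁺=22.7138, hold=22.9433 ⇒ V=22.9433 continue | (k=6,j=3): S=149.6500, (K−S)⁺=1.7900, hold=8.5450 ⇒ V=8.5450 continue | (k=6,j=4): S=173.9749, (K−S)⁺=0.0000, hold=1.4936 ⇒ V=1.4936 continue | (k=6,j=5): S=202.2537, (K−S)⁺=0.0000, hold=0.0000 ⇒ V=0.0000 continue | (k=6,j=6): S=235.1291, (K−S)⁺=0.0000, hold=0.0000 ⇒ V=0.0000 continue  boundary S*=110.7279
step 5: (k=5,j=0): S=102.6956, (K−S)⁺=48.7444, hold=48.1477 ⇒ V=48.7444 exercise | (k=5,j=1): S=119.3883, (K−S)⁺=32.0517, hold=31.5710 ⇒ V=32.0517 exercise | (k=5,j=2): S=138.7943, (K−S)⁺=12.6457, hold=15.5756 ⇒ V=15.5756 continue | (k=5,j=3): S=161.3547, (K−S)⁺=0.0000, hold=4.9474 ⇒ V=4.9474 continue | (k=5,j=4): S=187.5822, (K−S)⁺=0.0000, hold=0.7328 ⇒ V=0.7328 continue | (k=5,j=5): S=218.0728, (K−S)⁺=0.0000, hold=0.0000 ⇒ V=0.0000 continue  boundary S*=119.3883
step 4: (k=4,j=0): S=110.7279, (K−S)⁺=40.7121, hold=40.1155 ⇒ V=40.7121 exercise | (k=4,j=1): S=128.7262, (K−S)⁺=22.7138, hold=23.5980 ⇒ V=23.5980 continue | (k=4,j=2): S=149.6500, (K−S)⁺=1.7900, hold=10.1425 ⇒ V=10.1425 continue | (k=4,j=3): S=173.9749, (K−S)⁺=0.0000, hold=2.7977 ⇒ V=2.7977 continue | (k=4,j=4): S=202.2537, (K−S)⁺=0.0000, hold=0.3595 ⇒ V=0.3595 continue  boundary S*=110.7279
step 3: (k=3,j=0): S=119.3883, (K−S)⁺=32.0517, hold=31.9019 ⇒ V=32.0517 exercise | (k=3,j=1): S=138.7943, (K−S)⁺=12.6457, hold=16.7044 ⇒ V=16.7044 continue | (k=3,j=2): S=161.3547, (K−S)⁺=0.0000, hold=6.3903 ⇒ V=6.3903 continue | (k=3,j=3): S=187.5822, (K−S)⁺=0.0000, hold=1.5544 ⇒ V=1.5544 continue  boundary S*=119.3883
step 2: (k=2,j=0): S=128.7262, (K−S)⁺=22.7138, hold=24.1685 ⇒ V=24.1685 continue | (k=2,j=1): S=149.6500, (K−S)⁺=1.7900, hold=11.4256 ⇒ V=11.4256 continue | (k=2,j=2): S=173.9749, (K−S)⁺=0.0000, hold=3.9210 ⇒ V=3.9210 continue  boundary S*=-
step 1: (k=1,j=0): S=138.7943, (K−S)⁺=12.6457, hold=17.6328 ⇒ V=17.6328 continue | (k=1,j=1): S=161.3547, (K−S)⁺=0.0000, hold=7.5876 ⇒ V=7.5876 continue  boundary S*=-
step 0: (k=0,j=0): S=149.6500, (K−S)⁺=1.7900, hold=12.4862 ⇒ V=12.4862 continue  boundary S*=-

price = 12.4862
boundary = - - - 119.3883 110.7279 119.3883 110.7279 119.3883 128.7262
tree:
12.4862
17.6328 7.5876
24.1685 11.4256 3.9210
32.0517 16.7044 6.3903 1.5544
40.7121 23.5980 10.1425 2.7977 0.3595
48.7444 32.0517 15.5756 4.9474 0.7328 0.0000
56.1939 40.7121 22.9433 8.5450 1.4936 0.0000 0.0000
63.1031 48.7444 32.0517 14.2801 3.0441 0.0000 0.0000 0.0000
69.5111 56.1939 40.7121 22.7138 6.2044 0.0000 0.0000 0.0000 0.0000
75.4542 63.1031 48.7444 32.0517 12.6457 0.0000 0.0000 0.0000 0.0000 0.0000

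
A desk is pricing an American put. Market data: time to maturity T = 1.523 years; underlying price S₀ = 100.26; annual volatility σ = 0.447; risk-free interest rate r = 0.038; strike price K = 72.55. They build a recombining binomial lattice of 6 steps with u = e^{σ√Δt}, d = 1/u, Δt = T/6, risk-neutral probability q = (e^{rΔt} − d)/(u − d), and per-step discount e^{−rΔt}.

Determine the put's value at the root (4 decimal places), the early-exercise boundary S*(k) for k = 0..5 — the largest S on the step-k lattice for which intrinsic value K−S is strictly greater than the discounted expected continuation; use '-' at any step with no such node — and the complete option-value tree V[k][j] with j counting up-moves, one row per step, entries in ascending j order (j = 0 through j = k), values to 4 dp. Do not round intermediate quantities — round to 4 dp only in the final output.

Δt=0.25383  u=1.25258  d=0.79835  q=0.46527  discount=0.99040
step 6 (expiry): payoffs max(K−S,0) = 46.5908 31.8211 8.6479 0.0000 0.0000 0.0000 0.0000
step 5: (k=5,j=0): S=32.5160, (K−S)⁺=40.0340, hold=39.3376 ⇒ V=40.0340 exercise | (k=5,j=1): S=51.0163, (K−S)⁺=21.5337, hold=20.8372 ⇒ V=21.5337 exercise | (k=5,j=2): S=80.0427, (K−S)⁺=0.0000, hold=4.5799 ⇒ V=4.5799 continue | (k=5,j=3): S=125.5839, (K−S)⁺=0.0000, hold=0.0000 ⇒ V=0.0000 continue | (k=5,j=4): S=197.0363, (K−S)⁺=0.0000, hold=0.0000 ⇒ V=0.0000 continue | (k=5,j=5): S=309.1423, (K−S)⁺=0.0000, hold=0.0000 ⇒ V=0.0000 continue  boundary S*=51.0163
step 4: (k=4,j=0): S=40.7289, (K−S)⁺=31.8211, hold=31.1246 ⇒ V=31.8211 exercise | (k=4,j=1): S=63.9021, (K−S)⁺=8.6479, hold=13.5145 ⇒ V=13.5145 continue | (k=4,j=2): S=100.2600, (K−S)⁺=0.0000, hold=2.4255 ⇒ V=2.4255 continue | (k=4,j=3): S=157.3041, (K−S)⁺=0.0000, hold=0.0000 ⇒ V=0.0000 continue | (k=4,j=4): S=246.8041, (K−S)⁺=0.0000, hold=0.0000 ⇒ V=0.0000 continue  boundary S*=40.7289
step 3: (k=3,j=0): S=51.0163, (K−S)⁺=21.5337, hold=23.0798 ⇒ V=23.0798 continue | (k=3,j=1): S=80.0427, (K−S)⁺=0.0000, hold=8.2749 ⇒ V=8.2749 continue | (k=3,j=2): S=125.5839, (K−S)⁺=0.0000, hold=1.2845 ⇒ V=1.2845 continue | (k=3,j=3): S=197.0363, (K−S)⁺=0.0000, hold=0.0000 ⇒ V=0.0000 continue  boundary S*=-
step 2: (k=2,j=0): S=63.9021, (K−S)⁺=8.6479, hold=16.0361 ⇒ V=16.0361 continue | (k=2,j=1): S=100.2600, (K−S)⁺=0.0000, hold=4.9742 ⇒ V=4.9742 continue | (k=2,j=2): S=157.3041, (K−S)⁺=0.0000, hold=0.6803 ⇒ V=0.6803 continue  boundary S*=-
step 1: (k=1,j=0): S=80.0427, (K−S)⁺=0.0000, hold=10.7848 ⇒ V=10.7848 continue | (k=1,j=1): S=125.5839, (K−S)⁺=0.0000, hold=2.9478 ⇒ V=2.9478 continue  boundary S*=-
step 0: (k=0,j=0): S=100.2600, (K−S)⁺=0.0000, hold=7.0699 ⇒ V=7.0699 continue  boundary S*=-

price = 7.0699
boundary = - - - - 40.7289 51.0163
tree:
7.0699
10.7848 2.9478
16.0361 4.9742 0.6803
23.0798 8.2749 1.2845 0.0000
31.8211 13.5145 2.4255 0.0000 0.0000
40.0340 21.5337 4.5799 0.0000 0.0000 0.0000
46.5908 31.8211 8.6479 0.0000 0.0000 0.0000 0.0000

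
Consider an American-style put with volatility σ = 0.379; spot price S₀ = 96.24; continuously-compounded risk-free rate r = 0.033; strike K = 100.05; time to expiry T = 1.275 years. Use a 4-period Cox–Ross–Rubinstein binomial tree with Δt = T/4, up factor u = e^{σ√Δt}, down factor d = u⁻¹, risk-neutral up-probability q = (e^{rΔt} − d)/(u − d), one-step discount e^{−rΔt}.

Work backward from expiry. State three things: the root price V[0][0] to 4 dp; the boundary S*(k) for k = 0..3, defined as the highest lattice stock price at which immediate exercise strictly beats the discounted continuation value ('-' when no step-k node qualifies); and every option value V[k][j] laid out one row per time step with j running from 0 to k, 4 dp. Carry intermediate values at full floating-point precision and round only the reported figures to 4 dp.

Δt=0.31875  u=1.23859  d=0.80737  q=0.47123  discount=0.98954
step 4 (expiry): payoffs max(K−S,0) = 59.1577 37.3166 3.8100 0.0000 0.0000
step 3: (k=3,j=0): S=50.6489, (K−S)⁺=49.4011, hold=48.3542 ⇒ V=49.4011 exercise | (k=3,j=1): S=77.7011, (K−S)⁺=22.3489, hold=21.3020 ⇒ V=22.3489 exercise | (k=3,j=2): S=119.2021, (K−S)⁺=0.0000, hold=1.9935 ⇒ V=1.9935 continue | (k=3,j=3): S=182.8693, (K−S)⁺=0.0000, hold=0.0000 ⇒ V=0.0000 continue  boundary S*=77.7011
step 2: (k=2,j=0): S=62.7334, (K−S)⁺=37.3166, hold=36.2697 ⇒ V=37.3166 exercise | (k=2,j=1): S=96.2400, (K−S)⁺=3.8100, hold=12.6233 ⇒ V=12.6233 continue | (k=2,j=2): S=147.6429, (K−S)⁺=0.0000, hold=1.0431 ⇒ V=1.0431 continue  boundary S*=62.7334
step 1: (k=1,j=0): S=77.7011, (K−S)⁺=22.3489, hold=25.4117 ⇒ V=25.4117 continue | (k=1,j=1): S=119.2021, (K−S)⁺=0.0000, hold=7.0914 ⇒ V=7.0914 continue  boundary S*=-
step 0: (k=0,j=0): S=96.2400, (K−S)⁺=3.8100, hold=16.6030 ⇒ V=16.6030 continue  boundary S*=-

price = 16.6030
boundary = - - 62.7334 77.7011
tree:
16.6030
25.4117 7.0914
37.3166 12.6233 1.0431
49.4011 22.3489 1.9935 0.0000
59.1577 37.3166 3.8100 0.0000 0.0000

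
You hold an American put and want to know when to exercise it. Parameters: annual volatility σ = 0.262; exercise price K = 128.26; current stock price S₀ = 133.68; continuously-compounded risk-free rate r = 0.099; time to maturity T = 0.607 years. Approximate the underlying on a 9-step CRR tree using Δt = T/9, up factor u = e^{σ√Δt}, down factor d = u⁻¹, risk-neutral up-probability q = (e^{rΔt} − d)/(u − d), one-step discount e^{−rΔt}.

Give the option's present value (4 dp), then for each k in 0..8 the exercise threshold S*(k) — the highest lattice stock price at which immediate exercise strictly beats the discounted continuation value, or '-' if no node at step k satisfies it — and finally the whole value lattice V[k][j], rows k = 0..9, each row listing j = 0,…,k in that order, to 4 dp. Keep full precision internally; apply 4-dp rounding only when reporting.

Δt=0.06744  u=1.07041  d=0.93422  q=0.53219  discount=0.99335
step 9 (expiry): payoffs max(K−S,0) = 55.7971 45.2337 33.1303 19.2626 3.3733 0.0000 0.0000 0.0000 0.0000 0.0000
step 8: (k=8,j=0): S=77.5650, (K−S)⁺=50.6950, hold=49.8415 ⇒ V=50.6950 exercise | (k=8,j=1): S=88.8722, (K−S)⁺=39.3878, hold=38.5343 ⇒ V=39.3878 exercise | (k=8,j=2): S=101.8277, (K−S)⁺=26.4323, hold=25.5787 ⇒ V=26.4323 exercise | (k=8,j=3): S=116.6719, (K−S)⁺=11.5881, hold=10.7346 ⇒ V=11.5881 exercise | (k=8,j=4): S=133.6800, (K−S)⁺=0.0000, hold=1.5675 ⇒ V=1.5675 continue | (k=8,j=5): S=153.1675, (K−S)⁺=0.0000, hold=0.0000 ⇒ V=0.0000 continue | (k=8,j=6): S=175.4958, (K−S)⁺=0.0000, hold=0.0000 ⇒ V=0.0000 continue | (k=8,j=7): S=201.0791, (K−S)⁺=0.0000, hold=0.0000 ⇒ V=0.0000 continue | (k=8,j=8): S=230.3918, (K−S)⁺=0.0000, hold=0.0000 ⇒ V=0.0000 continue  boundary S*=116.6719
step 7: (k=7,j=0): S=83.0263, (K−S)⁺=45.2337, hold=44.3801 ⇒ V=45.2337 exercise | (k=7,j=1): S=95.1297, (K−S)⁺=33.1303, hold=32.2768 ⇒ V=33.1303 exercise | (k=7,j=2): S=108.9974, (K−S)⁺=19.2626, hold=18.4090 ⇒ V=19.2626 exercise | (k=7,j=3): S=124.8867, (K−S)⁺=3.3733, hold=6.2137 ⇒ V=6.2137 continue | (k=7,j=4): S=143.0924, (K−S)⁺=0.0000, hold=0.7284 ⇒ V=0.7284 continue | (k=7,j=5): S=163.9520, (K−S)⁺=0.0000, hold=0.0000 ⇒ V=0.0000 continue | (k=7,j=6): S=187.8524, (K−S)⁺=0.0000, hold=0.0000 ⇒ V=0.0000 continue | (k=7,j=7): S=215.2370, (K−S)⁺=0.0000, hold=0.0000 ⇒ V=0.0000 continue  boundary S*=108.9974
step 6: (k=6,j=0): S=88.8722, (K−S)⁺=39.3878, hold=38.5343 ⇒ V=39.3878 exercise | (k=6,j=1): S=101.8277, (K−S)⁺=26.4323, hold=25.5787 ⇒ V=26.4323 exercise | (k=6,j=2): S=116.6719, (K−S)⁺=11.5881, hold=12.2361 ⇒ V=12.2361 continue | (k=6,j=3): S=133.6800, (K−S)⁺=0.0000, hold=3.2726 ⇒ V=3.2726 continue | (k=6,j=4): S=153.1675, (K−S)⁺=0.0000, hold=0.3385 ⇒ V=0.3385 continue | (k=6,j=5): S=175.4958, (K−S)⁺=0.0000, hold=0.0000 ⇒ V=0.0000 continue | (k=6,j=6): S=201.0791, (K−S)⁺=0.0000, hold=0.0000 ⇒ V=0.0000 continue  boundary S*=101.8277
step 5: (k=5,j=0): S=95.1297, (K−S)⁺=33.1303, hold=32.2768 ⇒ V=33.1303 exercise | (k=5,j=1): S=108.9974, (K−S)⁺=19.2626, hold=18.7516 ⇒ V=19.2626 exercise | (k=5,j=2): S=124.8867, (K−S)⁺=3.3733, hold=7.4161 ⇒ V=7.4161 continue | (k=5,j=3): S=143.0924, (K−S)⁺=0.0000, hold=1.6997 ⇒ V=1.6997 continue | (k=5,j=4): S=163.9520, (K−S)⁺=0.0000, hold=0.1573 ⇒ V=0.1573 continue | (k=5,j=5): S=187.8524, (K−S)⁺=0.0000, hold=0.0000 ⇒ V=0.0000 continue  boundary S*=108.9974
step 4: (k=4,j=0): S=101.8277, (K−S)⁺=26.4323, hold=25.5787 ⇒ V=26.4323 exercise | (k=4,j=1): S=116.6719, (K−S)⁺=11.5881, hold=12.8718 ⇒ V=12.8718 continue | (k=4,j=2): S=133.6800, (K−S)⁺=0.0000, hold=4.3448 ⇒ V=4.3448 continue | (k=4,j=3): S=153.1675, (K−S)⁺=0.0000, hold=0.8730 ⇒ V=0.8730 continue | (k=4,j=4): S=175.4958, (K−S)⁺=0.0000, hold=0.0731 ⇒ V=0.0731 continue  boundary S*=101.8277
step 3: (k=3,j=0): S=108.9974, (K−S)⁺=19.2626, hold=19.0877 ⇒ V=19.2626 exercise | (k=3,j=1): S=124.8867, (K−S)⁺=3.3733, hold=8.2784 ⇒ V=8.2784 continue | (k=3,j=2): S=143.0924, (K−S)⁺=0.0000, hold=2.4805 ⇒ V=2.4805 continue | (k=3,j=3): S=163.9520, (K−S)⁺=0.0000, hold=0.4443 ⇒ V=0.4443 continue  boundary S*=108.9974
step 2: (k=2,j=0): S=116.6719, (K−S)⁺=11.5881, hold=13.3276 ⇒ V=13.3276 continue | (k=2,j=1): S=133.6800, (K−S)⁺=0.0000, hold=5.1583 ⇒ V=5.1583 continue | (k=2,j=2): S=153.1675, (K−S)⁺=0.0000, hold=1.3876 ⇒ V=1.3876 continue  boundary S*=-
step 1: (k=1,j=0): S=124.8867, (K−S)⁺=3.3733, hold=8.9203 ⇒ V=8.9203 continue | (k=1,j=1): S=143.0924, (K−S)⁺=0.0000, hold=3.1306 ⇒ V=3.1306 continue  boundary S*=-
step 0: (k=0,j=0): S=133.6800, (K−S)⁺=0.0000, hold=5.8002 ⇒ V=5.8002 continue  boundary S*=-

price = 5.8002
boundary = - - - 108.9974 101.8277 108.9974 101.8277 108.9974 116.6719
tree:
5.8002
8.9203 3.1306
13.3276 5.1583 1.3876
19.2626 8.2784 2.4805 0.4443
26.4323 12.8718 4.3448 0.8730 0.0731
33.1303 19.2626 7.4161 1.6997 0.1573 0.0000
39.3878 26.4323 12.2361 3.2726 0.3385 0.0000 0.0000
45.2337 33.1303 19.2626 6.2137 0.7284 0.0000 0.0000 0.0000
50.6950 39.3878 26.4323 11.5881 1.5675 0.0000 0.0000 0.0000 0.0000
55.7971 45.2337 33.1303 19.2626 3.3733 0.0000 0.0000 0.0000 0.0000 0.0000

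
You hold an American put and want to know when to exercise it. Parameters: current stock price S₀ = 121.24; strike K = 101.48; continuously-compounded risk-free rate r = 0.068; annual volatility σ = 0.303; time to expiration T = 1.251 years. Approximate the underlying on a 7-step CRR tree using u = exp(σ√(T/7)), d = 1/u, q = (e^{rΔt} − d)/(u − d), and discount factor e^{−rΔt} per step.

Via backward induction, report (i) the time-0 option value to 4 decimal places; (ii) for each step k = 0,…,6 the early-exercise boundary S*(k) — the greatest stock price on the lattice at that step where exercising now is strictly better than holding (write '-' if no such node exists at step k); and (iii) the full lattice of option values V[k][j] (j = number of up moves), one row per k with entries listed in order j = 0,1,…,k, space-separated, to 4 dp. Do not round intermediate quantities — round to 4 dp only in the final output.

price = 4.7666
boundary = - - - - 72.6319 82.5576 72.6319
tree:
4.7666
7.8747 1.9597
12.6346 3.5899 0.4748
19.5416 6.4456 0.9923 0.0000
28.8481 11.2622 2.0735 0.0000 0.0000
37.5805 18.9224 4.3331 0.0000 0.0000 0.0000
45.2630 28.8481 9.0550 0.0000 0.0000 0.0000 0.0000
52.0218 37.5805 18.9224 0.0000 0.0000 0.0000 0.0000 0.0000

Δt=0.17871  u=1.13666  d=0.87977  q=0.51562  discount=0.98792
step 7 (expiry): payoffs max(K−S,0) = 52.0218 37.5805 18.9224 0.0000 0.0000 0.0000 0.0000 0.0000
step 6: (k=6,j=0): S=56.2170, (K−S)⁺=45.2630, hold=44.0372 ⇒ V=45.2630 exercise | (k=6,j=1): S=72.6319, (K−S)⁺=28.8481, hold=27.6224 ⇒ V=28.8481 exercise | (k=6,j=2): S=93.8397, (K−S)⁺=7.6403, hold=9.0550 ⇒ V=9.0550 continue | (k=6,j=3): S=121.2400, (K−S)⁺=0.0000, hold=0.0000 ⇒ V=0.0000 continue | (k=6,j=4): S=156.6409, (K−S)⁺=0.0000, hold=0.0000 ⇒ V=0.0000 continue | (k=6,j=5): S=202.3786, (K−S)⁺=0.0000, hold=0.0000 ⇒ V=0.0000 continue | (k=6,j=6): S=261.4713, (K−S)⁺=0.0000, hold=0.0000 ⇒ V=0.0000 continue  boundary S*=72.6319
step 5: (k=5,j=0): S=63.8995, (K−S)⁺=37.5805, hold=36.3547 ⇒ V=37.5805 exercise | (k=5,j=1): S=82.5576, (K−S)⁺=18.9224, hold=18.4173 ⇒ V=18.9224 exercise | (k=5,j=2): S=106.6636, (K−S)⁺=0.0000, hold=4.3331 ⇒ V=4.3331 continue | (k=5,j=3): S=137.8084, (K−S)⁺=0.0000, hold=0.0000 ⇒ V=0.0000 continue | (k=5,j=4): S=178.0471, (K−S)⁺=0.0000, hold=0.0000 ⇒ V=0.0000 continue | (k=5,j=5): S=230.0352, (K−S)⁺=0.0000, hold=0.0000 ⇒ V=0.0000 continue  boundary S*=82.5576
step 4: (k=4,j=0): S=72.6319, (K−S)⁺=28.8481, hold=27.6224 ⇒ V=28.8481 exercise | (k=4,j=1): S=93.8397, (K−S)⁺=7.6403, hold=11.2622 ⇒ V=11.2622 continue | (k=4,j=2): S=121.2400, (K−S)⁺=0.0000, hold=2.0735 ⇒ V=2.0735 continue | (k=4,j=3): S=156.6409, (K−S)⁺=0.0000, hold=0.0000 ⇒ V=0.0000 continue | (k=4,j=4): S=202.3786, (K−S)⁺=0.0000, hold=0.0000 ⇒ V=0.0000 continue  boundary S*=72.6319
step 3: (k=3,j=0): S=82.5576, (K−S)⁺=18.9224, hold=19.5416 ⇒ V=19.5416 continue | (k=3,j=1): S=106.6636, (K−S)⁺=0.0000, hold=6.4456 ⇒ V=6.4456 continue | (k=3,j=2): S=137.8084, (K−S)⁺=0.0000, hold=0.9923 ⇒ V=0.9923 continue | (k=3,j=3): S=178.0471, (K−S)⁺=0.0000, hold=0.0000 ⇒ V=0.0000 continue  boundary S*=-
step 2: (k=2,j=0): S=93.8397, (K−S)⁺=7.6403, hold=12.6346 ⇒ V=12.6346 continue | (k=2,j=1): S=121.2400, (K−S)⁺=0.0000, hold=3.5899 ⇒ V=3.5899 continue | (k=2,j=2): S=156.6409, (K−S)⁺=0.0000, hold=0.4748 ⇒ V=0.4748 continue  boundary S*=-
step 1: (k=1,j=0): S=106.6636, (K−S)⁺=0.0000, hold=7.8747 ⇒ V=7.8747 continue | (k=1,j=1): S=137.8084, (K−S)⁺=0.0000, hold=1.9597 ⇒ V=1.9597 continue  boundary S*=-
step 0: (k=0,j=0): S=121.2400, (K−S)⁺=0.0000, hold=4.7666 ⇒ V=4.7666 continue  boundary S*=-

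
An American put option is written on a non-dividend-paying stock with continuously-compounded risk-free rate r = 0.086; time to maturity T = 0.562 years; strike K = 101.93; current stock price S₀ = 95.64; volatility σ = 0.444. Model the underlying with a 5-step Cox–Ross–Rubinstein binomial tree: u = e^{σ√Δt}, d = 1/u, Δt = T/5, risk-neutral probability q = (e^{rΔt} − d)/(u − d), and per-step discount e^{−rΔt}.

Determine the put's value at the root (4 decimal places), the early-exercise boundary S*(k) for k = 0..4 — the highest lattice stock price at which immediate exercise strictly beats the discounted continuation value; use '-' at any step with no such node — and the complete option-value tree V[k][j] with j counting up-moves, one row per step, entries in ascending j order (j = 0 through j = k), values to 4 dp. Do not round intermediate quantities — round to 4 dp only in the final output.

Δt=0.11240, u=1.16051, d=0.86169, q=0.49536, disc=e^(-rΔt)=0.99038
k=5 terminal: V=max(K-S,0) → 56.4937 40.7376 19.5177 0.0000 0.0000 0.0000
k=4: j=0 S=52.7291 intr=49.2009 cont=48.2204 V=49.2009[EX]; j=1 S=71.0142 intr=30.9158 cont=29.9353 V=30.9158[EX]; j=2 S=95.6400 intr=6.2900 cont=9.7546 V=9.7546[hold]; j=3 S=128.8054 intr=0.0000 cont=0.0000 V=0.0000[hold]; j=4 S=173.4718 intr=0.0000 cont=0.0000 V=0.0000[hold]  S*(4)=71.0142
k=3: j=0 S=61.1924 intr=40.7376 cont=39.7570 V=40.7376[EX]; j=1 S=82.4123 intr=19.5177 cont=20.2368 V=20.2368[hold]; j=2 S=110.9908 intr=0.0000 cont=4.8752 V=4.8752[hold]; j=3 S=149.4794 intr=0.0000 cont=0.0000 V=0.0000[hold]  S*(3)=61.1924
k=2: j=0 S=71.0142 intr=30.9158 cont=30.2881 V=30.9158[EX]; j=1 S=95.6400 intr=6.2900 cont=12.5058 V=12.5058[hold]; j=2 S=128.8054 intr=0.0000 cont=2.4366 V=2.4366[hold]  S*(2)=71.0142
k=1: j=0 S=82.4123 intr=19.5177 cont=21.5866 V=21.5866[hold]; j=1 S=110.9908 intr=0.0000 cont=7.4456 V=7.4456[hold]  S*(1)=-
k=0: j=0 S=95.6400 intr=6.2900 cont=14.4414 V=14.4414[hold]  S*(0)=-

price = 14.4414
boundary = - - 71.0142 61.1924 71.0142
tree:
14.4414
21.5866 7.4456
30.9158 12.5058 2.4366
40.7376 20.2368 4.8752 0.0000
49.2009 30.9158 9.7546 0.0000 0.0000
56.4937 40.7376 19.5177 0.0000 0.0000 0.0000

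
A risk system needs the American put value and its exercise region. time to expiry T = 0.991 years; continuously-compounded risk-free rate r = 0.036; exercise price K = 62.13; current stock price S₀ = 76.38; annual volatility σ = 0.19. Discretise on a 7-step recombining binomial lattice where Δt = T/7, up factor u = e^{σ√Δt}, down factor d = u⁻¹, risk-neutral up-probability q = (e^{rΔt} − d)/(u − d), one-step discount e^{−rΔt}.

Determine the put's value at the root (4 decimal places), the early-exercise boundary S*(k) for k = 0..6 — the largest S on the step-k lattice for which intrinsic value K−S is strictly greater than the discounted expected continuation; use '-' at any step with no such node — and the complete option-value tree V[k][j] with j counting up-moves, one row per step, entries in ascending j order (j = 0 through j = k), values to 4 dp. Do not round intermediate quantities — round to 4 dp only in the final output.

params: Δt=0.14157 u=1.07411 d=0.93101 q=0.51784 e^(-rΔt)=0.99492
t_7 payoffs: 15.8229 8.7053 0.4936 0.0000 0.0000 0.0000 0.0000 0.0000
t_6: node(6,0) S=49.7388 payoff=12.3912 vs cont=12.0754 → 12.3912 [stop]  node(6,1) S=57.3839 payoff=4.7461 vs cont=4.4303 → 4.7461 [stop]  node(6,2) S=66.2041 payoff=0.0000 vs cont=0.2368 → 0.2368 [wait]  node(6,3) S=76.3800 payoff=0.0000 vs cont=0.0000 → 0.0000 [wait]  node(6,4) S=88.1200 payoff=0.0000 vs cont=0.0000 → 0.0000 [wait]  node(6,5) S=101.6645 payoff=0.0000 vs cont=0.0000 → 0.0000 [wait]  node(6,6) S=117.2909 payoff=0.0000 vs cont=0.0000 → 0.0000 [wait]  ⇒ S*(6)=57.3839
t_5: node(5,0) S=53.4247 payoff=8.7053 vs cont=8.3894 → 8.7053 [stop]  node(5,1) S=61.6364 payoff=0.4936 vs cont=2.3987 → 2.3987 [wait]  node(5,2) S=71.1103 payoff=0.0000 vs cont=0.1136 → 0.1136 [wait]  node(5,3) S=82.0403 payoff=0.0000 vs cont=0.0000 → 0.0000 [wait]  node(5,4) S=94.6503 payoff=0.0000 vs cont=0.0000 → 0.0000 [wait]  node(5,5) S=109.1985 payoff=0.0000 vs cont=0.0000 → 0.0000 [wait]  ⇒ S*(5)=53.4247
t_4: node(4,0) S=57.3839 payoff=4.7461 vs cont=5.4118 → 5.4118 [wait]  node(4,1) S=66.2041 payoff=0.0000 vs cont=1.2092 → 1.2092 [wait]  node(4,2) S=76.3800 payoff=0.0000 vs cont=0.0545 → 0.0545 [wait]  node(4,3) S=88.1200 payoff=0.0000 vs cont=0.0000 → 0.0000 [wait]  node(4,4) S=101.6645 payoff=0.0000 vs cont=0.0000 → 0.0000 [wait]  ⇒ S*(4)=-
t_3: node(3,0) S=61.6364 payoff=0.4936 vs cont=3.2191 → 3.2191 [wait]  node(3,1) S=71.1103 payoff=0.0000 vs cont=0.6081 → 0.6081 [wait]  node(3,2) S=82.0403 payoff=0.0000 vs cont=0.0261 → 0.0261 [wait]  node(3,3) S=94.6503 payoff=0.0000 vs cont=0.0000 → 0.0000 [wait]  ⇒ S*(3)=-
t_2: node(2,0) S=66.2041 payoff=0.0000 vs cont=1.8575 → 1.8575 [wait]  node(2,1) S=76.3800 payoff=0.0000 vs cont=0.3052 → 0.3052 [wait]  node(2,2) S=88.1200 payoff=0.0000 vs cont=0.0125 → 0.0125 [wait]  ⇒ S*(2)=-
t_1: node(1,0) S=71.1103 payoff=0.0000 vs cont=1.0483 → 1.0483 [wait]  node(1,1) S=82.0403 payoff=0.0000 vs cont=0.1529 → 0.1529 [wait]  ⇒ S*(1)=-
t_0: node(0,0) S=76.3800 payoff=0.0000 vs cont=0.5816 → 0.5816 [wait]  ⇒ S*(0)=-

price = 0.5816
boundary = - - - - - 53.4247 57.3839
tree:
0.5816
1.0483 0.1529
1.8575 0.3052 0.0125
3.2191 0.6081 0.0261 0.0000
5.4118 1.2092 0.0545 0.0000 0.0000
8.7053 2.3987 0.1136 0.0000 0.0000 0.0000
12.3912 4.7461 0.2368 0.0000 0.0000 0.0000 0.0000
15.8229 8.7053 0.4936 0.0000 0.0000 0.0000 0.0000 0.0000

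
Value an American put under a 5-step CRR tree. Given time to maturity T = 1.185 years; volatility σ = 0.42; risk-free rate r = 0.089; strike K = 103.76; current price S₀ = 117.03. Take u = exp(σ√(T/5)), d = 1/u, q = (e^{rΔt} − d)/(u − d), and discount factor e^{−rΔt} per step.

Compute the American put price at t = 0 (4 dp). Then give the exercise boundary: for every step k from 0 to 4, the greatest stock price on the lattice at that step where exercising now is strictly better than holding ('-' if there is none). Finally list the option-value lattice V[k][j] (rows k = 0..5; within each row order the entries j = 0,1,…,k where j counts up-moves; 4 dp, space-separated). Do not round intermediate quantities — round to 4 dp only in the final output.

price = 10.5930
boundary = - - - 63.3724 77.7498
tree:
10.5930
17.1841 4.4746
26.9573 8.1745 0.9773
40.3876 14.7189 1.9997 0.0000
52.1063 26.0102 4.0914 0.0000 0.0000
61.6580 40.3876 8.3710 0.0000 0.0000 0.0000

params: Δt=0.23700 u=1.22687 d=0.81508 q=0.50083 e^(-rΔt)=0.97913
t_5 payoffs: 61.6580 40.3876 8.3710 0.0000 0.0000 0.0000
t_4: node(4,0) S=51.6537 payoff=52.1063 vs cont=49.9406 → 52.1063 [stop]  node(4,1) S=77.7498 payoff=26.0102 vs cont=23.8445 → 26.0102 [stop]  node(4,2) S=117.0300 payoff=0.0000 vs cont=4.0914 → 4.0914 [wait]  node(4,3) S=176.1550 payoff=0.0000 vs cont=0.0000 → 0.0000 [wait]  node(4,4) S=265.1508 payoff=0.0000 vs cont=0.0000 → 0.0000 [wait]  ⇒ S*(4)=77.7498
t_3: node(3,0) S=63.3724 payoff=40.3876 vs cont=38.2219 → 40.3876 [stop]  node(3,1) S=95.3890 payoff=8.3710 vs cont=14.7189 → 14.7189 [wait]  node(3,2) S=143.5807 payoff=0.0000 vs cont=1.9997 → 1.9997 [wait]  node(3,3) S=216.1195 payoff=0.0000 vs cont=0.0000 → 0.0000 [wait]  ⇒ S*(3)=63.3724
t_2: node(2,0) S=77.7498 payoff=26.0102 vs cont=26.9573 → 26.9573 [wait]  node(2,1) S=117.0300 payoff=0.0000 vs cont=8.1745 → 8.1745 [wait]  node(2,2) S=176.1550 payoff=0.0000 vs cont=0.9773 → 0.9773 [wait]  ⇒ S*(2)=-
t_1: node(1,0) S=95.3890 payoff=8.3710 vs cont=17.1841 → 17.1841 [wait]  node(1,1) S=143.5807 payoff=0.0000 vs cont=4.4746 → 4.4746 [wait]  ⇒ S*(1)=-
t_0: node(0,0) S=117.0300 payoff=0.0000 vs cont=10.5930 → 10.5930 [wait]  ⇒ S*(0)=-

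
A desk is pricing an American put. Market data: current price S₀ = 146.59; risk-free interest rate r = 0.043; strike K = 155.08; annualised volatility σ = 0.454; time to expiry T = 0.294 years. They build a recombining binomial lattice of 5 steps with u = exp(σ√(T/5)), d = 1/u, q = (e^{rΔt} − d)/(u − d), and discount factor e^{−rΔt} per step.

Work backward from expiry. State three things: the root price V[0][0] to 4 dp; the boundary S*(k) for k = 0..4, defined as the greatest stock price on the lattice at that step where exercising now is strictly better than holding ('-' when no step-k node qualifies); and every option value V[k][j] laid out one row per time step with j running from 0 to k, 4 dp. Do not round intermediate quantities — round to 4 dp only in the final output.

price = 18.7112
boundary = - - - 105.3588 117.6203
tree:
18.7112
27.1581 9.8029
37.7520 16.0050 3.2416
49.7212 25.1880 6.2978 0.0000
60.7044 37.4597 12.2355 0.0000 0.0000
70.5426 49.7212 23.7714 0.0000 0.0000 0.0000

Δt=0.05880  u=1.11638  d=0.89575  q=0.48398  discount=0.99747
step 5 (expiry): payoffs max(K−S,0) = 70.5426 49.7212 23.7714 0.0000 0.0000 0.0000
step 4: (k=4,j=0): S=94.3756, (K−S)⁺=60.7044, hold=60.3128 ⇒ V=60.7044 exercise | (k=4,j=1): S=117.6203, (K−S)⁺=37.4597, hold=37.0681 ⇒ V=37.4597 exercise | (k=4,j=2): S=146.5900, (K−S)⁺=8.4900, hold=12.2355 ⇒ V=12.2355 continue | (k=4,j=3): S=182.6950, (K−S)⁺=0.0000, hold=0.0000 ⇒ V=0.0000 continue | (k=4,j=4): S=227.6925, (K−S)⁺=0.0000, hold=0.0000 ⇒ V=0.0000 continue  boundary S*=117.6203
step 3: (k=3,j=0): S=105.3588, (K−S)⁺=49.7212, hold=49.3295 ⇒ V=49.7212 exercise | (k=3,j=1): S=131.3086, (K−S)⁺=23.7714, hold=25.1880 ⇒ V=25.1880 continue | (k=3,j=2): S=163.6498, (K−S)⁺=0.0000, hold=6.2978 ⇒ V=6.2978 continue | (k=3,j=3): S=203.9566, (K−S)⁺=0.0000, hold=0.0000 ⇒ V=0.0000 continue  boundary S*=105.3588
step 2: (k=2,j=0): S=117.6203, (K−S)⁺=37.4597, hold=37.7520 ⇒ V=37.7520 continue | (k=2,j=1): S=146.5900, (K−S)⁺=8.4900, hold=16.0050 ⇒ V=16.0050 continue | (k=2,j=2): S=182.6950, (K−S)⁺=0.0000, hold=3.2416 ⇒ V=3.2416 continue  boundary S*=-
step 1: (k=1,j=0): S=131.3086, (K−S)⁺=23.7714, hold=27.1581 ⇒ V=27.1581 continue | (k=1,j=1): S=163.6498, (K−S)⁺=0.0000, hold=9.8029 ⇒ V=9.8029 continue  boundary S*=-
step 0: (k=0,j=0): S=146.5900, (K−S)⁺=8.4900, hold=18.7112 ⇒ V=18.7112 continue  boundary S*=-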